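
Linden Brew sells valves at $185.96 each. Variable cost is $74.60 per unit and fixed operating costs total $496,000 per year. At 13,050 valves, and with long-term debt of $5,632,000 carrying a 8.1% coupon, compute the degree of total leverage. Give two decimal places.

Contribution at this volume is 13,050 × $111.36 = $1,453,248.00.
EBIT = $1,453,248.00 − $496,000 = $957,248.00. Interest = $456,192.00, so EBIT − I = $501,056.00.
Degree of total leverage = total CM / (EBIT − interest) = $1,453,248.00 / $501,056.00 = 2.9004.

2.90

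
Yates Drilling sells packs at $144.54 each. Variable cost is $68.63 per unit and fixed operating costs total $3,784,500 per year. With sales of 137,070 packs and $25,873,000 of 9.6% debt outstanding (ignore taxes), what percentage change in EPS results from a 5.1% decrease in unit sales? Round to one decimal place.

Contribution at this volume is 137,070 × $75.91 = $10,404,983.70.
Operating income = contribution − fixed costs = $10,404,983.70 − $3,784,500 = $6,620,483.70.
After interest of $2,483,808.00, pre-tax earnings = $4,136,675.70.
Degree of combined leverage = contribution ÷ (EBIT − I) = $10,404,983.70 ÷ $4,136,675.70 = 2.5153.
%ΔEPS = DCL × %ΔSales = 2.5153 × -5.1% = -12.8%.

-12.8%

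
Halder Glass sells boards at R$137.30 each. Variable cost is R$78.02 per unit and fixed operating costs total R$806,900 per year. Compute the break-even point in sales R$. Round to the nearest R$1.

R$1,868,883

Contribution margin per unit = R$137.30 − R$78.02 = R$59.28, a CM ratio of R$59.28 ÷ R$137.30 = 0.4318.
Break-even sales = FC ÷ CM ratio = R$806,900 × R$137.30 / R$59.28 = R$1,868,883.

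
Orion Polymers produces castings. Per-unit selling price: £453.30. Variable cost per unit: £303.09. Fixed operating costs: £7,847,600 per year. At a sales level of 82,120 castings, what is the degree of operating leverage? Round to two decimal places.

2.75

Total contribution margin = 82,120 × £150.21 = £12,335,245.20.
EBIT = £12,335,245.20 − £7,847,600 = £4,487,645.20.
DOL = contribution ÷ EBIT = £12,335,245.20 ÷ £4,487,645.20 = 2.7487.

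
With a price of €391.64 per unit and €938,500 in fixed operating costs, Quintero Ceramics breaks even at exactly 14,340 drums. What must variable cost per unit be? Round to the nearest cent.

Contribution per unit must be FC / Q = €938,500 / 14,340 = €65.4463.
Variable cost per unit = €391.64 − €65.4463 = €326.19.

€326.19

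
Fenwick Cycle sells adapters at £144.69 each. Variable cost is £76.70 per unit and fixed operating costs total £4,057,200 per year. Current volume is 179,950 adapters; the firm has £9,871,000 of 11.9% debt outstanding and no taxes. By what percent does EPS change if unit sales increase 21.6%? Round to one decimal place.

+37.7%

At 179,950 units, contribution = 179,950 × £67.99 = £12,234,800.50.
Operating income = contribution − fixed costs = £12,234,800.50 − £4,057,200 = £8,177,600.50.
After interest of £1,174,649.00, pre-tax earnings = £7,002,951.50.
Degree of combined leverage = contribution ÷ (EBIT − I) = £12,234,800.50 ÷ £7,002,951.50 = 1.7471.
%ΔEPS = DCL × %ΔSales = 1.7471 × +21.6% = +37.7%.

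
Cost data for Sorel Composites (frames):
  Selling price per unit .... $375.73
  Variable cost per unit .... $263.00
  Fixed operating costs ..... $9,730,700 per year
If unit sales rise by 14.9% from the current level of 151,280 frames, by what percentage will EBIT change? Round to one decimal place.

+34.7%

Contribution at this volume is 151,280 × $112.73 = $17,053,794.40.
Subtracting fixed costs: EBIT = $17,053,794.40 − $9,730,700 = $7,323,094.40.
So DOL = total CM / EBIT = $17,053,794.40 / $7,323,094.40 = 2.3288.
So EBIT moves 2.3288 × (+14.9%) = +34.7%.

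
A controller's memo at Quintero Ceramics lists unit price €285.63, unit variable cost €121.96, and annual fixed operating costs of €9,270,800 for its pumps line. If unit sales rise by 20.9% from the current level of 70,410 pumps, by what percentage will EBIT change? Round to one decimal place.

+106.9%

At 70,410 units, contribution = 70,410 × €163.67 = €11,524,004.70.
Operating income = contribution − fixed costs = €11,524,004.70 − €9,270,800 = €2,253,204.70.
So DOL = total CM / EBIT = €11,524,004.70 / €2,253,204.70 = 5.1145.
So EBIT moves 5.1145 × (+20.9%) = +106.9%.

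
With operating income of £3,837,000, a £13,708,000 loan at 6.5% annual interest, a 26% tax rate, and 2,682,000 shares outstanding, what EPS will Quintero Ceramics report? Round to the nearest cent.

Pre-tax income = £3,837,000 − £891,020.00 = £2,945,980.00.
Net income = £2,945,980.00 × (1 − 0.26) = £2,180,025.20.
Per share: £2,180,025.20 / 2,682,000 shares = £0.81.

£0.81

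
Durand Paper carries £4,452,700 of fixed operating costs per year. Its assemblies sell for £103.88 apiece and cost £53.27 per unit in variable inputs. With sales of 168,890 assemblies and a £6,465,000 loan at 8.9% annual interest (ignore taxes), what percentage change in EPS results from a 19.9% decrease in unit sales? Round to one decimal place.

Contribution at this volume is 168,890 × £50.61 = £8,547,522.90.
EBIT = £8,547,522.90 − £4,452,700 = £4,094,822.90.
After interest of £575,385.00, pre-tax earnings = £3,519,437.90.
DCL = total CM / (EBIT − I) = £8,547,522.90 / £3,519,437.90 = 2.4287.
%ΔEPS = DCL × %ΔSales = 2.4287 × -19.9% = -48.3%.

-48.3%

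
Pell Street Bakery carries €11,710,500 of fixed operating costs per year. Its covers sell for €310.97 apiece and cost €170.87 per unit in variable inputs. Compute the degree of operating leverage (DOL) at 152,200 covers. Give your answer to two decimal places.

2.22

Total contribution margin = 152,200 × €140.10 = €21,323,220.00.
Subtracting fixed costs: EBIT = €21,323,220.00 − €11,710,500 = €9,612,720.00.
Degree of operating leverage = €21,323,220.00 / €9,612,720.00 = 2.2182.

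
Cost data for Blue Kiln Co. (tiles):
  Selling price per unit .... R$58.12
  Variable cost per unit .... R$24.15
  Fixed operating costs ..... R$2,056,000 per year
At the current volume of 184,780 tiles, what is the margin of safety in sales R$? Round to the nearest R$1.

Unit CM = price − variable cost = R$58.12 − R$24.15 = R$33.97. Break-even units = R$2,056,000 ÷ R$33.97 = 60,523.99; break-even revenue = 60,523.99 × R$58.12 = R$3,517,654.40.
Actual sales revenue = 184,780 × R$58.12 = R$10,739,413.60.
Margin of safety = R$10,739,413.60 − R$3,517,654.40 = R$7,221,759.

R$7,221,759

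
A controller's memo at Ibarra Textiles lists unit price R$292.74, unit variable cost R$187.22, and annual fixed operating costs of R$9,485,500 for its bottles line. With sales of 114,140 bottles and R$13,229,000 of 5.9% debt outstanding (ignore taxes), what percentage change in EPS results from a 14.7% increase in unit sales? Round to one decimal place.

Total contribution margin = 114,140 × R$105.52 = R$12,044,052.80.
Subtracting fixed costs: EBIT = R$12,044,052.80 − R$9,485,500 = R$2,558,552.80.
After interest of R$780,511.00, pre-tax earnings = R$1,778,041.80.
DCL = total CM / (EBIT − I) = R$12,044,052.80 / R$1,778,041.80 = 6.7738.
EPS therefore changes by 6.7738 × (+14.7%) = +99.6%.

+99.6%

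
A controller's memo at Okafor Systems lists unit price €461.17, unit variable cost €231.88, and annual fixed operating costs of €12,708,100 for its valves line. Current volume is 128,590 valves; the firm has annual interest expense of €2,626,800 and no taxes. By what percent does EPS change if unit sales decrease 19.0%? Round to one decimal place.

Total contribution margin = 128,590 × €229.29 = €29,484,401.10.
Subtracting fixed costs: EBIT = €29,484,401.10 − €12,708,100 = €16,776,301.10.
After interest of €2,626,800.00, pre-tax earnings = €14,149,501.10.
DCL = total CM / (EBIT − I) = €29,484,401.10 / €14,149,501.10 = 2.0838.
EPS therefore changes by 2.0838 × (-19.0%) = -39.6%.

-39.6%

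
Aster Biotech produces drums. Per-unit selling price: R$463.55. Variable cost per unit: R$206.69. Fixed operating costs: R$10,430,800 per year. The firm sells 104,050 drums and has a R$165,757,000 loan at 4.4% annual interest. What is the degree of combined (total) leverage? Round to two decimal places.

2.97

Contribution at this volume is 104,050 × R$256.86 = R$26,726,283.00.
Operating income = contribution − fixed costs = R$26,726,283.00 − R$10,430,800 = R$16,295,483.00. Interest = R$7,293,308.00, so EBIT − I = R$9,002,175.00.
Degree of total leverage = total CM / (EBIT − interest) = R$26,726,283.00 / R$9,002,175.00 = 2.9689.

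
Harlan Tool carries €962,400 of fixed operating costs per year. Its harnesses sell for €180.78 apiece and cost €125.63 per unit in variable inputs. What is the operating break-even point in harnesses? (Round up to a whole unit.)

Contribution margin per unit = €180.78 − €125.63 = €55.15.
Break-even Q = €962,400 / €55.15 = 17,450.59 → 17,451 harnesses.

17,451 harnesses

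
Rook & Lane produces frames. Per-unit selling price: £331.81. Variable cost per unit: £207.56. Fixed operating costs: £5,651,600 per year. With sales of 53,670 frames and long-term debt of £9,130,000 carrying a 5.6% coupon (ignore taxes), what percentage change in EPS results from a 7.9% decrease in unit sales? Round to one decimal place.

Contribution at this volume is 53,670 × £124.25 = £6,668,497.50.
Operating income = contribution − fixed costs = £6,668,497.50 − £5,651,600 = £1,016,897.50.
Interest = £511,280.00, so EBIT − I = £505,617.50.
Degree of combined leverage = contribution ÷ (EBIT − I) = £6,668,497.50 ÷ £505,617.50 = 13.1888.
%ΔEPS = DCL × %ΔSales = 13.1888 × -7.9% = -104.2%.

-104.2%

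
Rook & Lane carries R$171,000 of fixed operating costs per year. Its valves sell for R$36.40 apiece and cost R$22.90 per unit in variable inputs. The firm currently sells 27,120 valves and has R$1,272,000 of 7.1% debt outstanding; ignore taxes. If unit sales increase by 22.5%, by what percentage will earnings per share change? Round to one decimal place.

+78.6%

At 27,120 units, contribution = 27,120 × R$13.50 = R$366,120.00.
EBIT = R$366,120.00 − R$171,000 = R$195,120.00.
After interest of R$90,312.00, pre-tax earnings = R$104,808.00.
DCL = total CM / (EBIT − I) = R$366,120.00 / R$104,808.00 = 3.4932.
EPS therefore changes by 3.4932 × (+22.5%) = +78.6%.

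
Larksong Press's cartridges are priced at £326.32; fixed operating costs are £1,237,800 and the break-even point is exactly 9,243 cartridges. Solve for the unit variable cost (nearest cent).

At break-even, FC = Q × (P − VC), so P − VC = £1,237,800 ÷ 9,243 = £133.9176.
Hence VC = price − CM = £326.32 − £133.9176 = £192.40.

£192.40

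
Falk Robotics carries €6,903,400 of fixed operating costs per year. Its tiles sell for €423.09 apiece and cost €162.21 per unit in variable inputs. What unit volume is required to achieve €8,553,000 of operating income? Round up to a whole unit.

Contribution margin per unit = €423.09 − €162.21 = €260.88.
Required volume = (fixed costs + target profit) ÷ CM = (€6,903,400 + €8,553,000) ÷ €260.88 = 59,247.16, so 59,248 tiles.

59,248 tiles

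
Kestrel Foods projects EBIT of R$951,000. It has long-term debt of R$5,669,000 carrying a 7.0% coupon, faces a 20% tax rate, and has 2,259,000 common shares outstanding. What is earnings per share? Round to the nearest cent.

Interest = R$396,830.00, so EBT = R$951,000 − R$396,830.00 = R$554,170.00.
Net income = R$554,170.00 × (1 − 0.20) = R$443,336.00.
Per share: R$443,336.00 / 2,259,000 shares = R$0.20.

R$0.20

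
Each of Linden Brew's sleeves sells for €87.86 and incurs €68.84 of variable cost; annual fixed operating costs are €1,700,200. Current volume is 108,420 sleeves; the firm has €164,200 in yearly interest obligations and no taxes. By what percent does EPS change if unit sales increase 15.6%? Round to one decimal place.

+162.7%

Total contribution margin = 108,420 × €19.02 = €2,062,148.40.
EBIT = €2,062,148.40 − €1,700,200 = €361,948.40.
Interest = €164,200.00, so EBIT − I = €197,748.40.
Degree of combined leverage = contribution ÷ (EBIT − I) = €2,062,148.40 ÷ €197,748.40 = 10.4281.
%ΔEPS = DCL × %ΔSales = 10.4281 × +15.6% = +162.7%.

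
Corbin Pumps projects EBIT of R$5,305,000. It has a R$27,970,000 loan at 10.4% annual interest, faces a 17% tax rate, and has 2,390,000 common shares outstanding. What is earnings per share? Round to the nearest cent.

R$0.83

Interest = R$2,908,880.00, so EBT = R$5,305,000 − R$2,908,880.00 = R$2,396,120.00.
Net income = R$2,396,120.00 × (1 − 0.17) = R$1,988,779.60.
EPS = R$1,988,779.60 ÷ 2,390,000 = R$0.83.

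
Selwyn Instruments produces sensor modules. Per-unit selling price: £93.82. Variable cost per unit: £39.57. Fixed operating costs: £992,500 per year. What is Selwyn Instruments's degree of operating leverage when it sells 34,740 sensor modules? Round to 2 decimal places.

2.11

Contribution at this volume is 34,740 × £54.25 = £1,884,645.00.
Operating income = contribution − fixed costs = £1,884,645.00 − £992,500 = £892,145.00.
Degree of operating leverage = £1,884,645.00 / £892,145.00 = 2.1125.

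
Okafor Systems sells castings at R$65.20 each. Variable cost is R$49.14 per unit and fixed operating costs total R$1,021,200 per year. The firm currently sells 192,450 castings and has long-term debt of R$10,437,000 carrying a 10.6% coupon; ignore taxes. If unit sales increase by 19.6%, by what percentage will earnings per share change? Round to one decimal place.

Contribution at this volume is 192,450 × R$16.06 = R$3,090,747.00.
Operating income = contribution − fixed costs = R$3,090,747.00 − R$1,021,200 = R$2,069,547.00.
Interest = R$1,106,322.00, so EBIT − I = R$963,225.00.
DCL = total CM / (EBIT − I) = R$3,090,747.00 / R$963,225.00 = 3.2087.
%ΔEPS = DCL × %ΔSales = 3.2087 × +19.6% = +62.9%.

+62.9%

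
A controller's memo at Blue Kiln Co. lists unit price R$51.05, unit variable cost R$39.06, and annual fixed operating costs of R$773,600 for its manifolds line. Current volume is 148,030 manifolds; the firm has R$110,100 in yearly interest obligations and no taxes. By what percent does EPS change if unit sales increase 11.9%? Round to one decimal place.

Total contribution margin = 148,030 × R$11.99 = R$1,774,879.70.
Operating income = contribution − fixed costs = R$1,774,879.70 − R$773,600 = R$1,001,279.70.
After interest of R$110,100.00, pre-tax earnings = R$891,179.70.
Degree of combined leverage = contribution ÷ (EBIT − I) = R$1,774,879.70 ÷ R$891,179.70 = 1.9916.
EPS therefore changes by 1.9916 × (+11.9%) = +23.7%.

+23.7%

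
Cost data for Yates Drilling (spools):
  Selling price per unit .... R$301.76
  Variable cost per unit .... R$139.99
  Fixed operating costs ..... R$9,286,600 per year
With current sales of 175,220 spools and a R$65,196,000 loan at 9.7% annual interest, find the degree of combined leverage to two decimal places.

2.23

Contribution at this volume is 175,220 × R$161.77 = R$28,345,339.40.
Subtracting fixed costs: EBIT = R$28,345,339.40 − R$9,286,600 = R$19,058,739.40. Interest = R$6,324,012.00, so EBIT − I = R$12,734,727.40.
Degree of total leverage = total CM / (EBIT − interest) = R$28,345,339.40 / R$12,734,727.40 = 2.2258.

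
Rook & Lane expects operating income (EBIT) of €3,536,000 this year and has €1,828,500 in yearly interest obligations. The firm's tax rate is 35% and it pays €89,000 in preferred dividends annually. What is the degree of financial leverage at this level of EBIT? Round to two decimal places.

2.25

Interest = €1,828,500.00.
Pre-tax preferred-dividend burden = €89,000 ÷ (1 − 0.35) = €136,923.08.
DFL = EBIT ÷ [EBIT − I − D_p/(1−t)] = €3,536,000 ÷ [€3,536,000 − €1,828,500.00 − €136,923.08] = €3,536,000 ÷ €1,570,576.92 = 2.2514.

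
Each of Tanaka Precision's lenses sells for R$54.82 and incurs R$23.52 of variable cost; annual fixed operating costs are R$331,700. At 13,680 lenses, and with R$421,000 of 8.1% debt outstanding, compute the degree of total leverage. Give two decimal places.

6.86

At 13,680 units, contribution = 13,680 × R$31.30 = R$428,184.00.
Subtracting fixed costs: EBIT = R$428,184.00 − R$331,700 = R$96,484.00. Interest = R$34,101.00.
DOL = R$428,184.00 ÷ R$96,484.00 = 4.4379; DFL = R$96,484.00 ÷ R$62,383.00 = 1.5466.
Combined leverage = 4.4379 × 1.5466 = 6.8637.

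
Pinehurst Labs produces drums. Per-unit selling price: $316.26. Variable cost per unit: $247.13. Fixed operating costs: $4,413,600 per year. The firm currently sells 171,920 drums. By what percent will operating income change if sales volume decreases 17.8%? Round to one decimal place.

-28.3%

Total contribution margin = 171,920 × $69.13 = $11,884,829.60.
Operating income = contribution − fixed costs = $11,884,829.60 − $4,413,600 = $7,471,229.60.
Degree of operating leverage = $11,884,829.60 / $7,471,229.60 = 1.5907.
Operating income changes by 1.5907 × -17.8% = -28.3%.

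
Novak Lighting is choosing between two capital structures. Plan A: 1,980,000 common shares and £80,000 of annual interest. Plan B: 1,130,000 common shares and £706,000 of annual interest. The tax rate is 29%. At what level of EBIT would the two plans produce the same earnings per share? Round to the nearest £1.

£1,538,212

At indifference, (EBIT − 80,000)(1 − t)/1,980,000 = (EBIT − 706,000)(1 − t)/1,130,000.
The (1 − t) factor cancels: (EBIT − 80,000) × 1,130,000 = (EBIT − 706,000) × 1,980,000.
EBIT × (1,980,000 − 1,130,000) = 706,000 × 1,980,000 − 80,000 × 1,130,000 = 1,307,480,000,000, so EBIT = 1,307,480,000,000 ÷ 850,000 = 1,538,211.76.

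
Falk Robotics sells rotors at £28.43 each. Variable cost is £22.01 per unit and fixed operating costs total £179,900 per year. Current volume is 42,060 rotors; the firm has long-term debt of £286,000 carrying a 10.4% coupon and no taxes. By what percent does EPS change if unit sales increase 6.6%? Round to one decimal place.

+29.5%

Total contribution margin = 42,060 × £6.42 = £270,025.20.
Operating income = contribution − fixed costs = £270,025.20 − £179,900 = £90,125.20.
After interest of £29,744.00, pre-tax earnings = £60,381.20.
Degree of combined leverage = contribution ÷ (EBIT − I) = £270,025.20 ÷ £60,381.20 = 4.4720.
EPS therefore changes by 4.4720 × (+6.6%) = +29.5%.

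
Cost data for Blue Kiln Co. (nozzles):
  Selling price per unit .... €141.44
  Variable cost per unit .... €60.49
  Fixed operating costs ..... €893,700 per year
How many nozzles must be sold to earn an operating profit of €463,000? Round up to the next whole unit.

16,760 nozzles

Each unit contributes €141.44 − €60.49 = €80.95.
Need Q such that Q × €80.95 − €893,700 = €463,000, i.e. Q = €1,356,700 / €80.95 = 16,759.73 → 16,760.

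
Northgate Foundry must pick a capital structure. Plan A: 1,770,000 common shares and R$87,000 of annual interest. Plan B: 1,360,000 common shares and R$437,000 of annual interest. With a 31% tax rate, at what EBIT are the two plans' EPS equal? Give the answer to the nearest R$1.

At indifference, (EBIT − 87,000)(1 − t)/1,770,000 = (EBIT − 437,000)(1 − t)/1,360,000.
The (1 − t) factor cancels: (EBIT − 87,000) × 1,360,000 = (EBIT − 437,000) × 1,770,000.
Solving, EBIT = (437,000·1,770,000 − 87,000·1,360,000) / (1,770,000 − 1,360,000) = 655,170,000,000 / 410,000 = 1,597,975.61.

R$1,597,976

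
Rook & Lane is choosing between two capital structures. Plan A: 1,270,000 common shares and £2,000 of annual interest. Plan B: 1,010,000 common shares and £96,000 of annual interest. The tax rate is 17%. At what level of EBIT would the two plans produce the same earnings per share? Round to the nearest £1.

At indifference, (EBIT − 2,000)(1 − t)/1,270,000 = (EBIT − 96,000)(1 − t)/1,010,000.
The (1 − t) factor cancels: (EBIT − 2,000) × 1,010,000 = (EBIT − 96,000) × 1,270,000.
Solving, EBIT = (96,000·1,270,000 − 2,000·1,010,000) / (1,270,000 − 1,010,000) = 119,900,000,000 / 260,000 = 461,153.85.

£461,154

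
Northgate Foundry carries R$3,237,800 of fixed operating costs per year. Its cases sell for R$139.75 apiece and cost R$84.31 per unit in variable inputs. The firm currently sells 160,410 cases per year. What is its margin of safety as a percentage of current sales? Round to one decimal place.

Unit CM = price − variable cost = R$139.75 − R$84.31 = R$55.44. Break-even units = R$3,237,800 ÷ R$55.44 = 58,401.88; break-even revenue = 58,401.88 × R$139.75 = R$8,161,662.16.
Actual sales revenue = 160,410 × R$139.75 = R$22,417,297.50.
Margin of safety = (R$22,417,297.50 − R$8,161,662.16) ÷ R$22,417,297.50 = 63.6%.

63.6%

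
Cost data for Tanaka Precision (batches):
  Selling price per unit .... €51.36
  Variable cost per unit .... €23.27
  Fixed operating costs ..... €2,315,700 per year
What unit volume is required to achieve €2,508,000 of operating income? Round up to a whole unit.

Unit CM = price − variable cost = €51.36 − €23.27 = €28.09.
Units = (FC + target) / CM = (€2,315,700 + €2,508,000) / €28.09 = 171,723.03, so 171,724 batches.

171,724 batches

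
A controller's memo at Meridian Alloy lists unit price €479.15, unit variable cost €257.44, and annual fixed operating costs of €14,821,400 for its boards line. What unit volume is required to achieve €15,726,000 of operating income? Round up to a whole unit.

Each unit contributes €479.15 − €257.44 = €221.71.
Need Q such that Q × €221.71 − €14,821,400 = €15,726,000, i.e. Q = €30,547,400 / €221.71 = 137,780.88 → 137,781.

137,781 boards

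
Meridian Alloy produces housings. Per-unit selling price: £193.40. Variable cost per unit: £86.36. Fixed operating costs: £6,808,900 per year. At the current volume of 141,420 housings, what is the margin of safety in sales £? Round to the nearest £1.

Unit CM = price − variable cost = £193.40 − £86.36 = £107.04. Break-even units = £6,808,900 ÷ £107.04 = 63,610.80; break-even revenue = 63,610.80 × £193.40 = £12,302,328.66.
Actual sales revenue = 141,420 × £193.40 = £27,350,628.00.
Margin of safety = £27,350,628.00 − £12,302,328.66 = £15,048,299.

£15,048,299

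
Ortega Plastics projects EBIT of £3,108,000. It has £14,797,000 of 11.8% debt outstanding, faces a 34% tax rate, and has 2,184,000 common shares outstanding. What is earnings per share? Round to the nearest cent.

£0.41

Interest = £1,746,046.00, so EBT = £3,108,000 − £1,746,046.00 = £1,361,954.00.
After tax at 34%: net income = £1,361,954.00 × 0.66 = £898,889.64.
EPS = £898,889.64 ÷ 2,184,000 = £0.41.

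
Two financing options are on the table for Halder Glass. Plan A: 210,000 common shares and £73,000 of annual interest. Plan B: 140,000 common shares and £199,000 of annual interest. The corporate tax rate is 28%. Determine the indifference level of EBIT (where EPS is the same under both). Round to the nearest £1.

£451,000

At indifference, (EBIT − 73,000)(1 − t)/210,000 = (EBIT − 199,000)(1 − t)/140,000.
The (1 − t) factor cancels: (EBIT − 73,000) × 140,000 = (EBIT − 199,000) × 210,000.
EBIT × (210,000 − 140,000) = 199,000 × 210,000 − 73,000 × 140,000 = 31,570,000,000, so EBIT = 31,570,000,000 ÷ 70,000 = 451,000.00.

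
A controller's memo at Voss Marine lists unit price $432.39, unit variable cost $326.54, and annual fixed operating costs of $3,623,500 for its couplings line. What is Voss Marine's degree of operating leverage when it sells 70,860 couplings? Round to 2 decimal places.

Contribution at this volume is 70,860 × $105.85 = $7,500,531.00.
EBIT = $7,500,531.00 − $3,623,500 = $3,877,031.00.
Degree of operating leverage = $7,500,531.00 / $3,877,031.00 = 1.9346.

1.93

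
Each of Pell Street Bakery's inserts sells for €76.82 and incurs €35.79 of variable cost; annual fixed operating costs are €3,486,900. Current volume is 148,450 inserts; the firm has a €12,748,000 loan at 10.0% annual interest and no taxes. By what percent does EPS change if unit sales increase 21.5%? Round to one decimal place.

+98.5%

Total contribution margin = 148,450 × €41.03 = €6,090,903.50.
EBIT = €6,090,903.50 − €3,486,900 = €2,604,003.50.
After interest of €1,274,800.00, pre-tax earnings = €1,329,203.50.
Degree of combined leverage = contribution ÷ (EBIT − I) = €6,090,903.50 ÷ €1,329,203.50 = 4.5824.
%ΔEPS = DCL × %ΔSales = 4.5824 × +21.5% = +98.5%.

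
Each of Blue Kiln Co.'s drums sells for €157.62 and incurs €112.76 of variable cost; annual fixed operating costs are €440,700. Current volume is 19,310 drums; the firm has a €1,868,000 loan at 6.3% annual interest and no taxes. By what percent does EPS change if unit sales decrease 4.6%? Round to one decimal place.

At 19,310 units, contribution = 19,310 × €44.86 = €866,246.60.
Operating income = contribution − fixed costs = €866,246.60 − €440,700 = €425,546.60.
After interest of €117,684.00, pre-tax earnings = €307,862.60.
DCL = total CM / (EBIT − I) = €866,246.60 / €307,862.60 = 2.8137.
%ΔEPS = DCL × %ΔSales = 2.8137 × -4.6% = -12.9%.

-12.9%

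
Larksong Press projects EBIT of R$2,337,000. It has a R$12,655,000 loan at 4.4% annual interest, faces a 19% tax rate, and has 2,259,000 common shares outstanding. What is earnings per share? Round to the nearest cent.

R$0.64

Pre-tax income = R$2,337,000 − R$556,820.00 = R$1,780,180.00.
Net income = R$1,780,180.00 × (1 − 0.19) = R$1,441,945.80.
Per share: R$1,441,945.80 / 2,259,000 shares = R$0.64.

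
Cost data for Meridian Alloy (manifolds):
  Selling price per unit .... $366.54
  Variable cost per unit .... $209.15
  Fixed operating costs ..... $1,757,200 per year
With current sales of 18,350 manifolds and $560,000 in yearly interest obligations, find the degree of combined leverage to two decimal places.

Contribution at this volume is 18,350 × $157.39 = $2,888,106.50.
Operating income = contribution − fixed costs = $2,888,106.50 − $1,757,200 = $1,130,906.50. Interest = $560,000.00.
DOL = $2,888,106.50 ÷ $1,130,906.50 = 2.5538; DFL = $1,130,906.50 ÷ $570,906.50 = 1.9809.
DCL = DOL × DFL = 2.5538 × 1.9809 = 5.0588.

5.06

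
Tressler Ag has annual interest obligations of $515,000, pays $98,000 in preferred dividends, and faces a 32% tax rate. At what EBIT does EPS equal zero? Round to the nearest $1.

Grossing the preferred dividend up to pre-tax terms: $98,000 / (1 − 0.32) = $144,117.65.
EPS = 0 when EBIT covers interest plus the pre-tax preferred burden: $515,000 + $144,117.65 = $659,117.65.

$659,118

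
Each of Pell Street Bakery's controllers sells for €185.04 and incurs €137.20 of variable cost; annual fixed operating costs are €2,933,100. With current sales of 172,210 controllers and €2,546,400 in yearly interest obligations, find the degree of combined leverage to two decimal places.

2.99

Total contribution margin = 172,210 × €47.84 = €8,238,526.40.
Subtracting fixed costs: EBIT = €8,238,526.40 − €2,933,100 = €5,305,426.40. Interest = €2,546,400.00.
DOL = €8,238,526.40 ÷ €5,305,426.40 = 1.5528; DFL = €5,305,426.40 ÷ €2,759,026.40 = 1.9229.
Combined leverage = 1.5528 × 1.9229 = 2.9859.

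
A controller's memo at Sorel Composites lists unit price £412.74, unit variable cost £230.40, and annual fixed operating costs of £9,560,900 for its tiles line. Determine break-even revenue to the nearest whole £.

£21,641,800

CM per unit = £412.74 − £230.40 = £182.34; CM ratio = £182.34 / £412.74 = 0.4418.
Break-even sales = FC ÷ CM ratio = £9,560,900 × £412.74 / £182.34 = £21,641,800.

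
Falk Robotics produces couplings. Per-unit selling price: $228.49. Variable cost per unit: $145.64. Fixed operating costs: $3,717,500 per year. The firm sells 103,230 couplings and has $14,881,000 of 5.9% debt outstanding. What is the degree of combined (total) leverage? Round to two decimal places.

At 103,230 units, contribution = 103,230 × $82.85 = $8,552,605.50.
Subtracting fixed costs: EBIT = $8,552,605.50 − $3,717,500 = $4,835,105.50. Interest = $877,979.00.
DOL = $8,552,605.50 ÷ $4,835,105.50 = 1.7689; DFL = $4,835,105.50 ÷ $3,957,126.50 = 1.2219.
Combined leverage = 1.7689 × 1.2219 = 2.1614.

2.16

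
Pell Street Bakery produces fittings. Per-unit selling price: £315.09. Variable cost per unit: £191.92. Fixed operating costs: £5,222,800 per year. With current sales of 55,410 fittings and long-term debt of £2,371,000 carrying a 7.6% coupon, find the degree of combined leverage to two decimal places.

Contribution at this volume is 55,410 × £123.17 = £6,824,849.70.
Subtracting fixed costs: EBIT = £6,824,849.70 − £5,222,800 = £1,602,049.70. Interest = £180,196.00, so EBIT − I = £1,421,853.70.
DCL = contribution ÷ (EBIT − I) = £6,824,849.70 ÷ £1,421,853.70 = 4.8000.

4.80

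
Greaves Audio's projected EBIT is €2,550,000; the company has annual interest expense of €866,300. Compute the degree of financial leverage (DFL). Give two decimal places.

Annual interest charges come to €866,300.00.
DFL = EBIT ÷ (EBIT − I) = €2,550,000 ÷ (€2,550,000 − €866,300.00) = €2,550,000 ÷ €1,683,700.00 = 1.5145.

1.51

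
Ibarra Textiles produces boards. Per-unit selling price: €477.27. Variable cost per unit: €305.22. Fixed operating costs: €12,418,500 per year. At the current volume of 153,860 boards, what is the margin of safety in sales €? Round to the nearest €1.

€38,983,605

Each unit contributes €477.27 − €305.22 = €172.05. Break-even units = €12,418,500 ÷ €172.05 = 72,179.60; break-even revenue = 72,179.60 × €477.27 = €34,449,157.19.
Actual sales revenue = 153,860 × €477.27 = €73,432,762.20.
Margin of safety = €73,432,762.20 − €34,449,157.19 = €38,983,605.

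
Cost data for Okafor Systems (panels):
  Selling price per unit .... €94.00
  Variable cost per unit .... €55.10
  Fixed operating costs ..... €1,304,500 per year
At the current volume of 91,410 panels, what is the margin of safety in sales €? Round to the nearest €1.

€5,440,278

Unit CM = price − variable cost = €94.00 − €55.10 = €38.90. Break-even units = €1,304,500 ÷ €38.90 = 33,534.70; break-even revenue = 33,534.70 × €94.00 = €3,152,262.21.
Actual sales revenue = 91,410 × €94.00 = €8,592,540.00.
Margin of safety = €8,592,540.00 − €3,152,262.21 = €5,440,278.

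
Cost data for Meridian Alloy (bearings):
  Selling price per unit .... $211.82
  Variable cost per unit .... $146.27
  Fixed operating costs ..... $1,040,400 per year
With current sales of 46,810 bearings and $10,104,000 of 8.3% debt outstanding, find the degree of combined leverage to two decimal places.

Total contribution margin = 46,810 × $65.55 = $3,068,395.50.
EBIT = $3,068,395.50 − $1,040,400 = $2,027,995.50. Interest = $838,632.00, so EBIT − I = $1,189,363.50.
Degree of total leverage = total CM / (EBIT − interest) = $3,068,395.50 / $1,189,363.50 = 2.5799.

2.58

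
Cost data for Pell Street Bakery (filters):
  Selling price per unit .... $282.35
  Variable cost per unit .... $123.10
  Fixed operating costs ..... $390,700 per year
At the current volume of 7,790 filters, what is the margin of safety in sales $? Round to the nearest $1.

$1,506,796

Contribution margin per unit = $282.35 − $123.10 = $159.25. Break-even units = $390,700 ÷ $159.25 = 2,453.38; break-even revenue = 2,453.38 × $282.35 = $692,710.49.
Current sales = 7,790 × $282.35 = $2,199,506.50.
Margin of safety = $2,199,506.50 − $692,710.49 = $1,506,796.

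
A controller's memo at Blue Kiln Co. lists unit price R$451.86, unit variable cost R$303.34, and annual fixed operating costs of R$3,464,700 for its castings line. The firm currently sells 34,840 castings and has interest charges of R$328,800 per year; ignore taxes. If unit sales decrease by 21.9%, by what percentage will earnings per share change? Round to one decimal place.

Contribution at this volume is 34,840 × R$148.52 = R$5,174,436.80.
EBIT = R$5,174,436.80 − R$3,464,700 = R$1,709,736.80.
Interest = R$328,800.00, so EBIT − I = R$1,380,936.80.
DCL = total CM / (EBIT − I) = R$5,174,436.80 / R$1,380,936.80 = 3.7470.
EPS therefore changes by 3.7470 × (-21.9%) = -82.1%.

-82.1%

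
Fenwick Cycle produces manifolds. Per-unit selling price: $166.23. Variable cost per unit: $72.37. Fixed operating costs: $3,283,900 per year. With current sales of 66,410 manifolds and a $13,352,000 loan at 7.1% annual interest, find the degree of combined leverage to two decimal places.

Total contribution margin = 66,410 × $93.86 = $6,233,242.60.
EBIT = $6,233,242.60 − $3,283,900 = $2,949,342.60. Interest = $947,992.00, so EBIT − I = $2,001,350.60.
Degree of total leverage = total CM / (EBIT − interest) = $6,233,242.60 / $2,001,350.60 = 3.1145.

3.11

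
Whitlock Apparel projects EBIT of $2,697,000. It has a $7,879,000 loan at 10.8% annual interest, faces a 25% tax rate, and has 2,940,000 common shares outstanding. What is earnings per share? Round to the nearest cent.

$0.47

Interest = $850,932.00, so EBT = $2,697,000 − $850,932.00 = $1,846,068.00.
Net income = $1,846,068.00 × (1 − 0.25) = $1,384,551.00.
EPS = $1,384,551.00 ÷ 2,940,000 = $0.47.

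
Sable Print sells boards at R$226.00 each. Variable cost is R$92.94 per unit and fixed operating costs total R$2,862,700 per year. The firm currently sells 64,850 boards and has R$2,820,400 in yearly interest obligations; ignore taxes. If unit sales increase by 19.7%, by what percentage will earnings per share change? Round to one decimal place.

+57.7%

Total contribution margin = 64,850 × R$133.06 = R$8,628,941.00.
Subtracting fixed costs: EBIT = R$8,628,941.00 − R$2,862,700 = R$5,766,241.00.
Interest = R$2,820,400.00, so EBIT − I = R$2,945,841.00.
Degree of combined leverage = contribution ÷ (EBIT − I) = R$8,628,941.00 ÷ R$2,945,841.00 = 2.9292.
EPS therefore changes by 2.9292 × (+19.7%) = +57.7%.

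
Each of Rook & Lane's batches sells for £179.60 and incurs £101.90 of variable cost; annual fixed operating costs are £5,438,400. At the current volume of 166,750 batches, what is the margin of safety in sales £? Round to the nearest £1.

Each unit contributes £179.60 − £101.90 = £77.70. Break-even units = £5,438,400 ÷ £77.70 = 69,992.28; break-even revenue = 69,992.28 × £179.60 = £12,570,613.13.
Current sales = 166,750 × £179.60 = £29,948,300.00.
Margin of safety = £29,948,300.00 − £12,570,613.13 = £17,377,687.

£17,377,687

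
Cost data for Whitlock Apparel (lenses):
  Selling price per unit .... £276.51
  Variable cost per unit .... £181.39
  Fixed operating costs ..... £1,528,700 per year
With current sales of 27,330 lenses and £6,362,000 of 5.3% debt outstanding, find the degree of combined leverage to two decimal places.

3.54

Total contribution margin = 27,330 × £95.12 = £2,599,629.60.
Subtracting fixed costs: EBIT = £2,599,629.60 − £1,528,700 = £1,070,929.60. Interest = £337,186.00, so EBIT − I = £733,743.60.
Degree of total leverage = total CM / (EBIT − interest) = £2,599,629.60 / £733,743.60 = 3.5430.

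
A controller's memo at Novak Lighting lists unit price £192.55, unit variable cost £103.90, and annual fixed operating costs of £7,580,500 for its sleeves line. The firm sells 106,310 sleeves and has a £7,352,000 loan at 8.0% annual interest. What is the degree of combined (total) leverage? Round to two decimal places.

7.51

Total contribution margin = 106,310 × £88.65 = £9,424,381.50.
EBIT = £9,424,381.50 − £7,580,500 = £1,843,881.50. Interest = £588,160.00.
DOL = £9,424,381.50 ÷ £1,843,881.50 = 5.1112; DFL = £1,843,881.50 ÷ £1,255,721.50 = 1.4684.
Combined leverage = 5.1112 × 1.4684 = 7.5053.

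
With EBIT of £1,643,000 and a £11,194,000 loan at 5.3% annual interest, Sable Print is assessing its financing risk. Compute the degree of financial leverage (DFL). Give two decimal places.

Annual interest charges come to £593,282.00.
Degree of financial leverage = EBIT / (EBIT − interest) = £1,643,000 / £1,049,718.00 = 1.5652.

1.57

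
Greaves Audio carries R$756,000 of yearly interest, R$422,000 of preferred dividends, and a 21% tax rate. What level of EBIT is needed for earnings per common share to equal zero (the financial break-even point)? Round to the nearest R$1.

Preferred dividends are paid after tax, so their pre-tax equivalent is R$422,000 ÷ (1 − 0.21) = R$534,177.22.
Financial break-even EBIT = interest + D_p ÷ (1 − t) = R$756,000 + R$534,177.22 = R$1,290,177.22.

R$1,290,177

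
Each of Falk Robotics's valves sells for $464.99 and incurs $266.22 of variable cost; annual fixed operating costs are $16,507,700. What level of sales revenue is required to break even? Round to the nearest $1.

$38,617,072

Contribution margin per unit = $464.99 − $266.22 = $198.77, a CM ratio of $198.77 ÷ $464.99 = 0.4275.
Break-even revenue = fixed costs × price ÷ CM = $16,507,700 × $464.99 ÷ $198.77 = $38,617,072.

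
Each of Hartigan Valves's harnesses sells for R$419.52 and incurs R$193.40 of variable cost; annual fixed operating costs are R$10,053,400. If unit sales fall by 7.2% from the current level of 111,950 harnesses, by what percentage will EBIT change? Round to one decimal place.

-11.9%

Total contribution margin = 111,950 × R$226.12 = R$25,314,134.00.
Operating income = contribution − fixed costs = R$25,314,134.00 − R$10,053,400 = R$15,260,734.00.
Degree of operating leverage = R$25,314,134.00 / R$15,260,734.00 = 1.6588.
So EBIT moves 1.6588 × (-7.2%) = -11.9%.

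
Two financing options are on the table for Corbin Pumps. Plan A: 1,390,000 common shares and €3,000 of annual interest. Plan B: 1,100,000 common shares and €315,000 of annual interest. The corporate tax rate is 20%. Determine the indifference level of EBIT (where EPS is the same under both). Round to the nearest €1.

€1,498,448

Set EPS_A = EPS_B: (EBIT − €3,000)(1 − 0.20) ÷ 1,390,000 = (EBIT − €315,000)(1 − 0.20) ÷ 1,100,000.
Cancelling (1 − t) and cross-multiplying: 1,100,000·(EBIT − 3,000) = 1,390,000·(EBIT − 315,000).
EBIT × (1,390,000 − 1,100,000) = 315,000 × 1,390,000 − 3,000 × 1,100,000 = 434,550,000,000, so EBIT = 434,550,000,000 ÷ 290,000 = 1,498,448.28.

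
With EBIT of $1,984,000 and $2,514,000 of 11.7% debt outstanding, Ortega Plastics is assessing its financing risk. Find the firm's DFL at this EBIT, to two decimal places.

Interest = $294,138.00.
DFL = EBIT ÷ (EBIT − I) = $1,984,000 ÷ ($1,984,000 − $294,138.00) = $1,984,000 ÷ $1,689,862.00 = 1.1741.

1.17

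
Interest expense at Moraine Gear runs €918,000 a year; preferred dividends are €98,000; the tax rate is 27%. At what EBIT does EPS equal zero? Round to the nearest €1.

Grossing the preferred dividend up to pre-tax terms: €98,000 / (1 − 0.27) = €134,246.58.
Financial break-even EBIT = interest + D_p ÷ (1 − t) = €918,000 + €134,246.58 = €1,052,246.58.

€1,052,247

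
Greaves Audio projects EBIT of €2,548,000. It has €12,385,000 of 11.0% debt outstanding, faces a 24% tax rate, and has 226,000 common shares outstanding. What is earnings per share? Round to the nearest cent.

Interest = €1,362,350.00, so EBT = €2,548,000 − €1,362,350.00 = €1,185,650.00.
After tax at 24%: net income = €1,185,650.00 × 0.76 = €901,094.00.
EPS = €901,094.00 ÷ 226,000 = €3.99.

€3.99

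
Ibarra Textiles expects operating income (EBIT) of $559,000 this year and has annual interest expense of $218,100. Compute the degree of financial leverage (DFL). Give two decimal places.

1.64

Annual interest charges come to $218,100.00.
Degree of financial leverage = EBIT / (EBIT − interest) = $559,000 / $340,900.00 = 1.6398.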